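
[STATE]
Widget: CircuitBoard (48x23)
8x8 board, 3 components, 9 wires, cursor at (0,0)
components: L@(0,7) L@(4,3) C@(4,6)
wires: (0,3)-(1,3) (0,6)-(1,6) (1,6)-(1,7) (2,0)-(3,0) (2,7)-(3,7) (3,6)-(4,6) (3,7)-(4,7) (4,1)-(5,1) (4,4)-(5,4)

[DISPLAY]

   0 1 2 3 4 5 6 7                              
0  [.]          ·           ·   L               
                │           │                   
1               ·           · ─ ·               
                                                
2   ·                           ·               
    │                           │               
3   ·                       ·   ·               
                            │   │               
4       ·       L   ·       C   ·               
        │           │                           
5       ·           ·                           
                                                
6                                               
                                                
7                                               
Cursor: (0,0)                                   
                                                
                                                
                                                
                                                
                                                
                                                


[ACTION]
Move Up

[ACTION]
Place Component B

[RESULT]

   0 1 2 3 4 5 6 7                              
0  [B]          ·           ·   L               
                │           │                   
1               ·           · ─ ·               
                                                
2   ·                           ·               
    │                           │               
3   ·                       ·   ·               
                            │   │               
4       ·       L   ·       C   ·               
        │           │                           
5       ·           ·                           
                                                
6                                               
                                                
7                                               
Cursor: (0,0)                                   
                                                
                                                
                                                
                                                
                                                
                                                


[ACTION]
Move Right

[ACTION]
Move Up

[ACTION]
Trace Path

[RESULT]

   0 1 2 3 4 5 6 7                              
0   B  [.]      ·           ·   L               
                │           │                   
1               ·           · ─ ·               
                                                
2   ·                           ·               
    │                           │               
3   ·                       ·   ·               
                            │   │               
4       ·       L   ·       C   ·               
        │           │                           
5       ·           ·                           
                                                
6                                               
                                                
7                                               
Cursor: (0,1)  Trace: No connections            
                                                
                                                
                                                
                                                
                                                
                                                


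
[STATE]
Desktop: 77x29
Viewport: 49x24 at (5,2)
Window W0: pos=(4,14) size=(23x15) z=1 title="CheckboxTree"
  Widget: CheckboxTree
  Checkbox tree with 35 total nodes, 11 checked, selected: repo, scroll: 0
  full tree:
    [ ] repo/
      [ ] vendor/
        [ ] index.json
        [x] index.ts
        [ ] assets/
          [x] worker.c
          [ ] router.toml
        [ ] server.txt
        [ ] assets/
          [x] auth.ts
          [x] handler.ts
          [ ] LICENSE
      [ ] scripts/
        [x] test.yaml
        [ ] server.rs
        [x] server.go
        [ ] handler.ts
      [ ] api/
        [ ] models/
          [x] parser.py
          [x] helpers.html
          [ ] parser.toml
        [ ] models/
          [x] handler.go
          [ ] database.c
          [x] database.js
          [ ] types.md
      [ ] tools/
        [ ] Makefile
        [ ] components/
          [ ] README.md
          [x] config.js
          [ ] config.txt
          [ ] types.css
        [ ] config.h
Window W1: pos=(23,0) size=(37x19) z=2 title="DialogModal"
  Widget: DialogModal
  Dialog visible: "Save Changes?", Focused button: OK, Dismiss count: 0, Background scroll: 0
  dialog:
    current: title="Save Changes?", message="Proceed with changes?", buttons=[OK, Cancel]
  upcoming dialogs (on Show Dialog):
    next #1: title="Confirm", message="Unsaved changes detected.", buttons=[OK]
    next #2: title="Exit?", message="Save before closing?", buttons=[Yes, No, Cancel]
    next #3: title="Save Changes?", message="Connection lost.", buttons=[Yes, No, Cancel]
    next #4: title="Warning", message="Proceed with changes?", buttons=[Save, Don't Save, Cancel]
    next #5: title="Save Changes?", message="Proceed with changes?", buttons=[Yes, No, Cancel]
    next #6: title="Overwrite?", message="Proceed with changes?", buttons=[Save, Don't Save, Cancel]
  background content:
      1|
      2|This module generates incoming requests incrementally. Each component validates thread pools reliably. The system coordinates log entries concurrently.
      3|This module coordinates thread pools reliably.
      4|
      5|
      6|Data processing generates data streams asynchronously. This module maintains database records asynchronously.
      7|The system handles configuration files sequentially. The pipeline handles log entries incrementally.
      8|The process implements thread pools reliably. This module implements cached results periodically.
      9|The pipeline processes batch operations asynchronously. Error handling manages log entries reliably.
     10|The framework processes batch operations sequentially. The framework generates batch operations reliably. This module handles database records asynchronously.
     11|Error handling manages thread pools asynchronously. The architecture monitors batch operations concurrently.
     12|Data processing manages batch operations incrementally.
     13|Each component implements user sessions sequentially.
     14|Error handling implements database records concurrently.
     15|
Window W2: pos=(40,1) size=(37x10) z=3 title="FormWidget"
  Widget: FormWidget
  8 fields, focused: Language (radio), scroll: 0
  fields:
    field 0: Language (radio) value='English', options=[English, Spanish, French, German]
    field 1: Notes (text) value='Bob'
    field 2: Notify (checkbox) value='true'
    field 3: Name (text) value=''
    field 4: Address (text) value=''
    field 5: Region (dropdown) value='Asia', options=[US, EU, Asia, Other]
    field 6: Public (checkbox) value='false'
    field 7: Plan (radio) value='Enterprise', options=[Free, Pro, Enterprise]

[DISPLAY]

                  ┠────────────────┃ FormWidget  
                  ┃                ┠─────────────
                  ┃This module gene┃> Language:  
                  ┃This module coor┃  Notes:     
                  ┃                ┃  Notify:    
                  ┃                ┃  Name:      
                  ┃Data ┌──────────┃  Address:   
                  ┃The s│     Save ┃  Region:    
                  ┃The p│ Proceed w┗━━━━━━━━━━━━━
                  ┃The p│     [OK]  Cancel      │
                  ┃The f└───────────────────────┘
                  ┃Error handling manages thread 
━━━━━━━━━━━━━━━━━━┃Data processing manages batch 
 CheckboxTree     ┃Each component implements user
──────────────────┃Error handling implements data
>[-] repo/        ┃                              
   [-] vendor/    ┗━━━━━━━━━━━━━━━━━━━━━━━━━━━━━━
     [ ] index.json  ┃                           
     [x] index.ts    ┃                           
     [-] assets/     ┃                           
       [x] worker.c  ┃                           
       [ ] router.tom┃                           
     [ ] server.txt  ┃                           
     [-] assets/     ┃                           


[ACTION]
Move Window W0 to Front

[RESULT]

                  ┠────────────────┃ FormWidget  
                  ┃                ┠─────────────
                  ┃This module gene┃> Language:  
                  ┃This module coor┃  Notes:     
                  ┃                ┃  Notify:    
                  ┃                ┃  Name:      
                  ┃Data ┌──────────┃  Address:   
                  ┃The s│     Save ┃  Region:    
                  ┃The p│ Proceed w┗━━━━━━━━━━━━━
                  ┃The p│     [OK]  Cancel      │
                  ┃The f└───────────────────────┘
                  ┃Error handling manages thread 
━━━━━━━━━━━━━━━━━━━━━┓a processing manages batch 
 CheckboxTree        ┃h component implements user
─────────────────────┨or handling implements data
>[-] repo/           ┃                           
   [-] vendor/       ┃━━━━━━━━━━━━━━━━━━━━━━━━━━━
     [ ] index.json  ┃                           
     [x] index.ts    ┃                           
     [-] assets/     ┃                           
       [x] worker.c  ┃                           
       [ ] router.tom┃                           
     [ ] server.txt  ┃                           
     [-] assets/     ┃                           


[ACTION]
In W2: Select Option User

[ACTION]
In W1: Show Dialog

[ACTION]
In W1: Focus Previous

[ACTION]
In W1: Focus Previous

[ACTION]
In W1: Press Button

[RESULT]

                  ┠────────────────┃ FormWidget  
                  ┃                ┠─────────────
                  ┃This module gene┃> Language:  
                  ┃This module coor┃  Notes:     
                  ┃                ┃  Notify:    
                  ┃                ┃  Name:      
                  ┃Data processing ┃  Address:   
                  ┃The system handl┃  Region:    
                  ┃The process impl┗━━━━━━━━━━━━━
                  ┃The pipeline processes batch o
                  ┃The framework processes batch 
                  ┃Error handling manages thread 
━━━━━━━━━━━━━━━━━━━━━┓a processing manages batch 
 CheckboxTree        ┃h component implements user
─────────────────────┨or handling implements data
>[-] repo/           ┃                           
   [-] vendor/       ┃━━━━━━━━━━━━━━━━━━━━━━━━━━━
     [ ] index.json  ┃                           
     [x] index.ts    ┃                           
     [-] assets/     ┃                           
       [x] worker.c  ┃                           
       [ ] router.tom┃                           
     [ ] server.txt  ┃                           
     [-] assets/     ┃                           


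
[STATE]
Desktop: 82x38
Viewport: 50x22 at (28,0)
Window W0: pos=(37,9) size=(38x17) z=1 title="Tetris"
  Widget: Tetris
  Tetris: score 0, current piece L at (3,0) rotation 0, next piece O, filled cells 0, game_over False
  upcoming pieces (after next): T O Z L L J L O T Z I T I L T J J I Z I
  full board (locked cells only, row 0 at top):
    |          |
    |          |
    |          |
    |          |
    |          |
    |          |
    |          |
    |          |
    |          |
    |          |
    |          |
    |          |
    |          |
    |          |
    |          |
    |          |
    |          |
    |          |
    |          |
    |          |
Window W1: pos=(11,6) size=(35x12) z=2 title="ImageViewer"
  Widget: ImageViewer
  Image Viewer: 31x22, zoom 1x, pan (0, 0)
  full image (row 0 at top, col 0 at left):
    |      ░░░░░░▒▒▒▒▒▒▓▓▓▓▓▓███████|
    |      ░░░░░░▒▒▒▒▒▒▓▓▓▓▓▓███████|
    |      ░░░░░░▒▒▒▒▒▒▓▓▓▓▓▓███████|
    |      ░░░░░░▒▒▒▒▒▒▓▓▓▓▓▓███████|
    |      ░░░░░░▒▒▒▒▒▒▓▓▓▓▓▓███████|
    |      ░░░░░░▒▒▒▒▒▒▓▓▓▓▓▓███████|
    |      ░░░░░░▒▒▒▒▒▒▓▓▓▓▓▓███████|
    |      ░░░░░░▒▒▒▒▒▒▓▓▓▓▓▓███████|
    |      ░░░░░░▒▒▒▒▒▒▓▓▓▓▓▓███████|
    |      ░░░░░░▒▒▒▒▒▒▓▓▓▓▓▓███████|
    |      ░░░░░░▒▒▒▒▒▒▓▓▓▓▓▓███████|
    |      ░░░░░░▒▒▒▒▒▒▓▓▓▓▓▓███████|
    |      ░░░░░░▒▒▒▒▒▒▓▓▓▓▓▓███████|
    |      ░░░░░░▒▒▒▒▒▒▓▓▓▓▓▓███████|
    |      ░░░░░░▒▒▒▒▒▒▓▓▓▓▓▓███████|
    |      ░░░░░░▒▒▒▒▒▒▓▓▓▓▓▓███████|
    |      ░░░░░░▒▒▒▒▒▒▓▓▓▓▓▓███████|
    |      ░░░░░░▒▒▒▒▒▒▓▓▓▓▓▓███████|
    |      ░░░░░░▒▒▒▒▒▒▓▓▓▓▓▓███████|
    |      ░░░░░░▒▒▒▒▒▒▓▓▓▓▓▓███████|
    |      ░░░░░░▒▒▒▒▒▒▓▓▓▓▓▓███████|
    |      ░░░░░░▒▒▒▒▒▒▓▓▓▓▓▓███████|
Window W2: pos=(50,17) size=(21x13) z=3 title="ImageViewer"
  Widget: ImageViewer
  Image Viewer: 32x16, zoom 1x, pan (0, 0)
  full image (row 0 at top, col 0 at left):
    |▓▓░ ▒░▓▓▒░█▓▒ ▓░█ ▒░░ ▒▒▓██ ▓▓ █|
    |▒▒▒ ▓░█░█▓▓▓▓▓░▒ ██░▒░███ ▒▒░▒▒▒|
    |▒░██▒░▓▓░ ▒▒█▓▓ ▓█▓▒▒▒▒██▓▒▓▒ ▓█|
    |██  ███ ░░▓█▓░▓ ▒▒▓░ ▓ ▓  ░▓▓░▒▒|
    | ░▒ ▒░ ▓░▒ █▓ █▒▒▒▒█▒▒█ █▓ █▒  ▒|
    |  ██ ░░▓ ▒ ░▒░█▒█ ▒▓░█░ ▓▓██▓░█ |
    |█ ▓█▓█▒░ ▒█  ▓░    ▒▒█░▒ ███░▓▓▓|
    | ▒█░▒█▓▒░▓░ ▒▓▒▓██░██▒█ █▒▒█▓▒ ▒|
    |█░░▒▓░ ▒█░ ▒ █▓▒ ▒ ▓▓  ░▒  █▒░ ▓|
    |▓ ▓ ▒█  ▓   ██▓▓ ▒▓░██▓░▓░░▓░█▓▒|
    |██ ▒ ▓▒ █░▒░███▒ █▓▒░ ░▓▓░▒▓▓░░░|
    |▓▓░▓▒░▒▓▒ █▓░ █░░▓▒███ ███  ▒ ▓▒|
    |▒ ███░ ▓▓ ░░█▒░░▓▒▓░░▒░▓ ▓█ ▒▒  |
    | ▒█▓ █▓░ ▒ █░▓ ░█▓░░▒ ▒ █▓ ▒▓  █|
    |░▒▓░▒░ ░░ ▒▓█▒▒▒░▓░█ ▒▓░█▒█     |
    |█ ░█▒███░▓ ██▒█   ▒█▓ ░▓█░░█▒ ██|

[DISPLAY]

                                                  
                                                  
                                                  
                                                  
                                                  
                                                  
━━━━━━━━━━━━━━━━━┓                                
                 ┃                                
─────────────────┨                                
▒▒▓▓▓▓▓▓███████  ┃━━━━━━━━━━━━━━━━━━━━━━━━━━━━┓   
▒▒▓▓▓▓▓▓███████  ┃                            ┃   
▒▒▓▓▓▓▓▓███████  ┃────────────────────────────┨   
▒▒▓▓▓▓▓▓███████  ┃  │Next:                    ┃   
▒▒▓▓▓▓▓▓███████  ┃  │▓▓                       ┃   
▒▒▓▓▓▓▓▓███████  ┃  │▓▓                       ┃   
▒▒▓▓▓▓▓▓███████  ┃  │                         ┃   
▒▒▓▓▓▓▓▓███████  ┃  │                         ┃   
━━━━━━━━━━━━━━━━━┛  │ ┏━━━━━━━━━━━━━━━━━━━┓   ┃   
         ┃          │S┃ ImageViewer       ┃   ┃   
         ┃          │0┠───────────────────┨   ┃   
         ┃          │ ┃▓▓░ ▒░▓▓▒░█▓▒ ▓░█ ▒┃   ┃   
         ┃          │ ┃▒▒▒ ▓░█░█▓▓▓▓▓░▒ ██┃   ┃   


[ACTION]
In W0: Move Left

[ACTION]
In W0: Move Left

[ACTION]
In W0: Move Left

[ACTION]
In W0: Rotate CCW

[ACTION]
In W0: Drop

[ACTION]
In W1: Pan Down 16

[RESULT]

                                                  
                                                  
                                                  
                                                  
                                                  
                                                  
━━━━━━━━━━━━━━━━━┓                                
                 ┃                                
─────────────────┨                                
▒▒▓▓▓▓▓▓███████  ┃━━━━━━━━━━━━━━━━━━━━━━━━━━━━┓   
▒▒▓▓▓▓▓▓███████  ┃                            ┃   
▒▒▓▓▓▓▓▓███████  ┃────────────────────────────┨   
▒▒▓▓▓▓▓▓███████  ┃  │Next:                    ┃   
▒▒▓▓▓▓▓▓███████  ┃  │▓▓                       ┃   
▒▒▓▓▓▓▓▓███████  ┃  │▓▓                       ┃   
                 ┃  │                         ┃   
                 ┃  │                         ┃   
━━━━━━━━━━━━━━━━━┛  │ ┏━━━━━━━━━━━━━━━━━━━┓   ┃   
         ┃          │S┃ ImageViewer       ┃   ┃   
         ┃          │0┠───────────────────┨   ┃   
         ┃          │ ┃▓▓░ ▒░▓▓▒░█▓▒ ▓░█ ▒┃   ┃   
         ┃          │ ┃▒▒▒ ▓░█░█▓▓▓▓▓░▒ ██┃   ┃   


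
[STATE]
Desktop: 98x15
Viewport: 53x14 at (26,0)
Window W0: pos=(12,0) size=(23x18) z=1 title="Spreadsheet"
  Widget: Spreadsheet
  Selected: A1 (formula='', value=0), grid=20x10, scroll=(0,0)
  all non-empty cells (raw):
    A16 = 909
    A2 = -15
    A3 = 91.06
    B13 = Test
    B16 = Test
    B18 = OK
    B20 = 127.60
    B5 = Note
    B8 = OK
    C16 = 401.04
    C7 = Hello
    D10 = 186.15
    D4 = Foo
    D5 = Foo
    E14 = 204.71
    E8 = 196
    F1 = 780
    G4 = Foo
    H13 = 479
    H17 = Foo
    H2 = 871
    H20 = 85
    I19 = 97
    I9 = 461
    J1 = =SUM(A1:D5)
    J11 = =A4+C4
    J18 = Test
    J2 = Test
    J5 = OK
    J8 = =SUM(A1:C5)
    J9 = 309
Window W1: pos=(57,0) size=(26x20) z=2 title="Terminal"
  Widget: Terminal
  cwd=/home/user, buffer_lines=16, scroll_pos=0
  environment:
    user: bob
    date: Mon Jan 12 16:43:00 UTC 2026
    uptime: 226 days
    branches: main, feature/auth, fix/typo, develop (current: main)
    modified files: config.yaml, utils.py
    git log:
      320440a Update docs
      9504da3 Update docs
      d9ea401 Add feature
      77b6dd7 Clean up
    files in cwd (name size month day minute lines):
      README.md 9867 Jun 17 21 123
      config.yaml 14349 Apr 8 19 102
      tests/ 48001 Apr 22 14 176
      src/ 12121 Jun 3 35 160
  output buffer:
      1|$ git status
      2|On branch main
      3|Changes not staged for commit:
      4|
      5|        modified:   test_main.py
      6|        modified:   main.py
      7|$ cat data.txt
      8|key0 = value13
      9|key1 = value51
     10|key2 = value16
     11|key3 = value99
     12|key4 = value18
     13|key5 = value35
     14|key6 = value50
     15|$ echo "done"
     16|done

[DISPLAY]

━━━━━━━━┓                      ┏━━━━━━━━━━━━━━━━━━━━━
        ┃                      ┃ Terminal            
────────┨                      ┠─────────────────────
        ┃                      ┃$ git status         
  B     ┃                      ┃On branch main       
--------┃                      ┃Changes not staged fo
      0 ┃                      ┃                     
      0 ┃                      ┃        modified:   t
      0 ┃                      ┃        modified:   m
      0 ┃                      ┃$ cat data.txt       
ote     ┃                      ┃key0 = value13       
      0 ┃                      ┃key1 = value51       
      0H┃                      ┃key2 = value16       
K       ┃                      ┃key3 = value99       


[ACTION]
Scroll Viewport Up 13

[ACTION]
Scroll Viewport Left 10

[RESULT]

━━━━━━━━━━━━━━━━━━┓                      ┏━━━━━━━━━━━
readsheet         ┃                      ┃ Terminal  
──────────────────┨                      ┠───────────
                  ┃                      ┃$ git statu
    A       B     ┃                      ┃On branch m
------------------┃                      ┃Changes not
      [0]       0 ┃                      ┃           
      -15       0 ┃                      ┃        mod
    91.06       0 ┃                      ┃        mod
        0       0 ┃                      ┃$ cat data.
        0Note     ┃                      ┃key0 = valu
        0       0 ┃                      ┃key1 = valu
        0       0H┃                      ┃key2 = valu
        0OK       ┃                      ┃key3 = valu


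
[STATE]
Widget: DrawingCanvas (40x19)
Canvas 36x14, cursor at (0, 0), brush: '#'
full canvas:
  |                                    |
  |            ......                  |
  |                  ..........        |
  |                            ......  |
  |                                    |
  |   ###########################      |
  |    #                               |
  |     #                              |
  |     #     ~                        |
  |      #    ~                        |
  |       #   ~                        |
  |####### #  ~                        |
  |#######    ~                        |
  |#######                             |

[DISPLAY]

+                                       
            ......                      
                  ..........            
                            ......      
                                        
   ###########################          
    #                                   
     #                                  
     #     ~                            
      #    ~                            
       #   ~                            
####### #  ~                            
#######    ~                            
#######                                 
                                        
                                        
                                        
                                        
                                        


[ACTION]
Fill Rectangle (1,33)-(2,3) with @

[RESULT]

+                                       
   @@@@@@@@@@@@@@@@@@@@@@@@@@@@@@@      
   @@@@@@@@@@@@@@@@@@@@@@@@@@@@@@@      
                            ......      
                                        
   ###########################          
    #                                   
     #                                  
     #     ~                            
      #    ~                            
       #   ~                            
####### #  ~                            
#######    ~                            
#######                                 
                                        
                                        
                                        
                                        
                                        


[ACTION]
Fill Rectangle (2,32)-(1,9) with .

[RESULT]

+                                       
   @@@@@@........................@      
   @@@@@@........................@      
                            ......      
                                        
   ###########################          
    #                                   
     #                                  
     #     ~                            
      #    ~                            
       #   ~                            
####### #  ~                            
#######    ~                            
#######                                 
                                        
                                        
                                        
                                        
                                        


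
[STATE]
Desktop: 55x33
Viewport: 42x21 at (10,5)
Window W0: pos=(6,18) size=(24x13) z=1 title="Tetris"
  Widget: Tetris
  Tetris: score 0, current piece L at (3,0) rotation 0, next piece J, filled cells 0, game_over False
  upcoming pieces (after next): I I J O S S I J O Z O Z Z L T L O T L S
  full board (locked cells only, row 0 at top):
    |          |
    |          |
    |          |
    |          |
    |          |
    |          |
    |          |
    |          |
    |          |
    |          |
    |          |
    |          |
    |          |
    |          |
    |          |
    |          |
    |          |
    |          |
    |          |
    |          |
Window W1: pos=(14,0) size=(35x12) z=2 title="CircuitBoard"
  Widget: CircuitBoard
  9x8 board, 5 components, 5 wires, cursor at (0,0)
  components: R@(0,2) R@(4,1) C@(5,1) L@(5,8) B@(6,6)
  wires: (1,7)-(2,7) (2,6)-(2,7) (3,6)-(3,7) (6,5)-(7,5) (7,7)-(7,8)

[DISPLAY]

    ┃                                 ┃   
    ┃1                               ·┃   
    ┃                                │┃   
    ┃2                           · ─ ·┃   
    ┃                                 ┃   
    ┃3                           · ─ ·┃   
    ┗━━━━━━━━━━━━━━━━━━━━━━━━━━━━━━━━━┛   
                                          
                                          
                                          
                                          
                                          
                                          
━━━━━━━━━━━━━━━━━━━┓                      
tris               ┃                      
───────────────────┨                      
       │Next:      ┃                      
       │█          ┃                      
       │███        ┃                      
       │           ┃                      
       │           ┃                      


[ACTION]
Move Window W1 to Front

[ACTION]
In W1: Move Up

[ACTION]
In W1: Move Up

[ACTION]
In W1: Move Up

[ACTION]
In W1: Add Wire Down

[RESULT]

    ┃    │                            ┃   
    ┃1   ·                           ·┃   
    ┃                                │┃   
    ┃2                           · ─ ·┃   
    ┃                                 ┃   
    ┃3                           · ─ ·┃   
    ┗━━━━━━━━━━━━━━━━━━━━━━━━━━━━━━━━━┛   
                                          
                                          
                                          
                                          
                                          
                                          
━━━━━━━━━━━━━━━━━━━┓                      
tris               ┃                      
───────────────────┨                      
       │Next:      ┃                      
       │█          ┃                      
       │███        ┃                      
       │           ┃                      
       │           ┃                      


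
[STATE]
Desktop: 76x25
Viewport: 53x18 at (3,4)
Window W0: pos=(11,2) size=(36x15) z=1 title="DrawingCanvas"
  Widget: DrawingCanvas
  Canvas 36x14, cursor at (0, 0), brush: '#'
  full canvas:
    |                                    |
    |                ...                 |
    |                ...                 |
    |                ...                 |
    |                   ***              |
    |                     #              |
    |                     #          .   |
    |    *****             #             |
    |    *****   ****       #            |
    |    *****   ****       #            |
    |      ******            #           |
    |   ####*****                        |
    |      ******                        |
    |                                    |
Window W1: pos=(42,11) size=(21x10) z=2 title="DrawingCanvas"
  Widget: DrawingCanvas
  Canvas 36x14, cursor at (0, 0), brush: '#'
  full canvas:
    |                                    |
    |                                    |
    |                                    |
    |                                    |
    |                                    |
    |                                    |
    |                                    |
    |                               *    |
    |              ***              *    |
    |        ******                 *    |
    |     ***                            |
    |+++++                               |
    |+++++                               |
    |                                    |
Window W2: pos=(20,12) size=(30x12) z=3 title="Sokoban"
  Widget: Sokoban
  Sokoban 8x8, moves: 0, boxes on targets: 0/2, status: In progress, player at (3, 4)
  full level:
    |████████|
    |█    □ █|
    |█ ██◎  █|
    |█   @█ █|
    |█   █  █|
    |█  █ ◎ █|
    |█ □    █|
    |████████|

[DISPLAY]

        ┠──────────────────────────────────┨         
        ┃+                                 ┃         
        ┃                ...               ┃         
        ┃                ...               ┃         
        ┃                ...               ┃         
        ┃                   ***            ┃         
        ┃                     #            ┃         
        ┃                     #        ┏━━━━━━━━━━━━━
        ┃    ****┏━━━━━━━━━━━━━━━━━━━━━━━━━━━━┓gCanva
        ┃    ****┃ Sokoban                    ┃──────
        ┃    ****┠────────────────────────────┨      
        ┃      **┃████████                    ┃      
        ┗━━━━━━━━┃█    □ █                    ┃      
                 ┃█ ██◎  █                    ┃      
                 ┃█   @█ █                    ┃      
                 ┃█   █  █                    ┃      
                 ┃█  █ ◎ █                    ┃━━━━━━
                 ┃█ □    █                    ┃      


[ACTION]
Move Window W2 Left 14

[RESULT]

        ┠──────────────────────────────────┨         
        ┃+                                 ┃         
        ┃                ...               ┃         
        ┃                ...               ┃         
        ┃                ...               ┃         
        ┃                   ***            ┃         
        ┃                     #            ┃         
        ┃                     #        ┏━━━━━━━━━━━━━
   ┏━━━━━━━━━━━━━━━━━━━━━━━━━━━━┓      ┃ DrawingCanva
   ┃ Sokoban                    ┃      ┠─────────────
   ┠────────────────────────────┨      ┃+            
   ┃████████                    ┃#     ┃             
   ┃█    □ █                    ┃━━━━━━┃             
   ┃█ ██◎  █                    ┃      ┃             
   ┃█   @█ █                    ┃      ┃             
   ┃█   █  █                    ┃      ┃             
   ┃█  █ ◎ █                    ┃      ┗━━━━━━━━━━━━━
   ┃█ □    █                    ┃                    


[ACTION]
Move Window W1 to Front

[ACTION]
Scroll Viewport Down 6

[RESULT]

        ┃                ...               ┃         
        ┃                ...               ┃         
        ┃                   ***            ┃         
        ┃                     #            ┃         
        ┃                     #        ┏━━━━━━━━━━━━━
   ┏━━━━━━━━━━━━━━━━━━━━━━━━━━━━┓      ┃ DrawingCanva
   ┃ Sokoban                    ┃      ┠─────────────
   ┠────────────────────────────┨      ┃+            
   ┃████████                    ┃#     ┃             
   ┃█    □ █                    ┃━━━━━━┃             
   ┃█ ██◎  █                    ┃      ┃             
   ┃█   @█ █                    ┃      ┃             
   ┃█   █  █                    ┃      ┃             
   ┃█  █ ◎ █                    ┃      ┗━━━━━━━━━━━━━
   ┃█ □    █                    ┃                    
   ┃████████                    ┃                    
   ┗━━━━━━━━━━━━━━━━━━━━━━━━━━━━┛                    
                                                     


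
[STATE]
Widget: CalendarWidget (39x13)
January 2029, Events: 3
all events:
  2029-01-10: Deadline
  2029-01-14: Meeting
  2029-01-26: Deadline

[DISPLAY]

              January 2029             
Mo Tu We Th Fr Sa Su                   
 1  2  3  4  5  6  7                   
 8  9 10* 11 12 13 14*                 
15 16 17 18 19 20 21                   
22 23 24 25 26* 27 28                  
29 30 31                               
                                       
                                       
                                       
                                       
                                       
                                       


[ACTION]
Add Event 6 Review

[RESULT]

              January 2029             
Mo Tu We Th Fr Sa Su                   
 1  2  3  4  5  6*  7                  
 8  9 10* 11 12 13 14*                 
15 16 17 18 19 20 21                   
22 23 24 25 26* 27 28                  
29 30 31                               
                                       
                                       
                                       
                                       
                                       
                                       


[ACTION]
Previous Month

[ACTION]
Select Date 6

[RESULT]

             December 2028             
Mo Tu We Th Fr Sa Su                   
             1  2  3                   
 4  5 [ 6]  7  8  9 10                 
11 12 13 14 15 16 17                   
18 19 20 21 22 23 24                   
25 26 27 28 29 30 31                   
                                       
                                       
                                       
                                       
                                       
                                       


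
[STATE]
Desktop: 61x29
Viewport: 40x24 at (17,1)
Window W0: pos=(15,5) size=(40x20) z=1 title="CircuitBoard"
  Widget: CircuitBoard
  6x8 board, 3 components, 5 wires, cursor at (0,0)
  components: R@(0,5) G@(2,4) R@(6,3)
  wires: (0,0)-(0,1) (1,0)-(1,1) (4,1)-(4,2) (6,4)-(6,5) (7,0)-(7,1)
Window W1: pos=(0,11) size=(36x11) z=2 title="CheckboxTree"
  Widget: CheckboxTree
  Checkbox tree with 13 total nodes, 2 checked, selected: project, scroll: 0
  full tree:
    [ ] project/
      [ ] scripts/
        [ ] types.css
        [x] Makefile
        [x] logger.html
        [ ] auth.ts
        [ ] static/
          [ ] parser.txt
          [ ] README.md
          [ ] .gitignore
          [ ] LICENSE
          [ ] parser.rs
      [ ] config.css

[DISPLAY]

                                        
                                        
                                        
                                        
━━━━━━━━━━━━━━━━━━━━━━━━━━━━━━━━━━━━━┓  
CircuitBoard                         ┃  
─────────────────────────────────────┨  
  0 1 2 3 4 5                        ┃  
  [.]─ ·               R             ┃  
                                     ┃  
━━━━━━━━━━━━━━━━━━┓                  ┃  
                  ┃                  ┃  
──────────────────┨G                 ┃  
                  ┃                  ┃  
                  ┃                  ┃  
ss                ┃                  ┃  
e                 ┃                  ┃  
html              ┃                  ┃  
                  ┃                  ┃  
                  ┃                  ┃  
━━━━━━━━━━━━━━━━━━┛· ─ ·             ┃  
                                     ┃  
   · ─ ·                             ┃  
━━━━━━━━━━━━━━━━━━━━━━━━━━━━━━━━━━━━━┛  


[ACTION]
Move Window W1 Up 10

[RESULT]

━━━━━━━━━━━━━━━━━━┓                     
                  ┃                     
──────────────────┨                     
                  ┃                     
                  ┃━━━━━━━━━━━━━━━━━━┓  
ss                ┃                  ┃  
e                 ┃──────────────────┨  
html              ┃                  ┃  
                  ┃    R             ┃  
                  ┃                  ┃  
━━━━━━━━━━━━━━━━━━┛                  ┃  
                                     ┃  
                   G                 ┃  
                                     ┃  
                                     ┃  
                                     ┃  
       · ─ ·                         ┃  
                                     ┃  
                                     ┃  
                                     ┃  
               R   · ─ ·             ┃  
                                     ┃  
   · ─ ·                             ┃  
━━━━━━━━━━━━━━━━━━━━━━━━━━━━━━━━━━━━━┛  


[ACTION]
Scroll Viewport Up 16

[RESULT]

                                        
━━━━━━━━━━━━━━━━━━┓                     
                  ┃                     
──────────────────┨                     
                  ┃                     
                  ┃━━━━━━━━━━━━━━━━━━┓  
ss                ┃                  ┃  
e                 ┃──────────────────┨  
html              ┃                  ┃  
                  ┃    R             ┃  
                  ┃                  ┃  
━━━━━━━━━━━━━━━━━━┛                  ┃  
                                     ┃  
                   G                 ┃  
                                     ┃  
                                     ┃  
                                     ┃  
       · ─ ·                         ┃  
                                     ┃  
                                     ┃  
                                     ┃  
               R   · ─ ·             ┃  
                                     ┃  
   · ─ ·                             ┃  


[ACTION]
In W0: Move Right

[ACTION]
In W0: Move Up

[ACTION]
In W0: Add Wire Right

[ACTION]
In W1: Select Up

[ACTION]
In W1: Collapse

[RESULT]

                                        
━━━━━━━━━━━━━━━━━━┓                     
                  ┃                     
──────────────────┨                     
                  ┃                     
                  ┃━━━━━━━━━━━━━━━━━━┓  
                  ┃                  ┃  
                  ┃──────────────────┨  
                  ┃                  ┃  
                  ┃    R             ┃  
                  ┃                  ┃  
━━━━━━━━━━━━━━━━━━┛                  ┃  
                                     ┃  
                   G                 ┃  
                                     ┃  
                                     ┃  
                                     ┃  
       · ─ ·                         ┃  
                                     ┃  
                                     ┃  
                                     ┃  
               R   · ─ ·             ┃  
                                     ┃  
   · ─ ·                             ┃  
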